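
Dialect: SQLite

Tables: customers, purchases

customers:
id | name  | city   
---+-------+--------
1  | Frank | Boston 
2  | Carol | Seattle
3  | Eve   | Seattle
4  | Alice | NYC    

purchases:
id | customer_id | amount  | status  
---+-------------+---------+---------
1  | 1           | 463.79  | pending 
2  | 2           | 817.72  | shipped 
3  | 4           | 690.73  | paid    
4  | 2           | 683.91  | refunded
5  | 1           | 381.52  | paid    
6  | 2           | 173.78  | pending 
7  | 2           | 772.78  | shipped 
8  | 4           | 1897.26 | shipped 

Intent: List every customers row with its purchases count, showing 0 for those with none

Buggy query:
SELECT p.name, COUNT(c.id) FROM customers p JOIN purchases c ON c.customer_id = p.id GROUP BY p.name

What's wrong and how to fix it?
Bug: INNER JOIN drops customers rows that have no matching purchases rows

Fix: Switch to LEFT JOIN to retain unmatched parent rows

Corrected query:
SELECT p.name, COUNT(c.id) FROM customers p LEFT JOIN purchases c ON c.customer_id = p.id GROUP BY p.name

Result:
name  | COUNT(c.id)
------+------------
Alice | 2          
Carol | 4          
Eve   | 0          
Frank | 2          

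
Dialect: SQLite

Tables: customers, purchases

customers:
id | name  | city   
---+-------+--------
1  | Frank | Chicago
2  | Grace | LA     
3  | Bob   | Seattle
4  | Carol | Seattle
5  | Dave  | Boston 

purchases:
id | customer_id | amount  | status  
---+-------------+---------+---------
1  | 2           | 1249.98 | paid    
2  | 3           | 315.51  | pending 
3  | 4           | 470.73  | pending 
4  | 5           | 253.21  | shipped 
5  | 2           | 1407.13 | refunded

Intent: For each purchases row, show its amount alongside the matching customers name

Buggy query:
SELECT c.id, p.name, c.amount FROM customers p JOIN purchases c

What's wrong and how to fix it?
Bug: Missing join condition: each purchases row is matched to all customers rows instead of just its own

Fix: Add ON c.customer_id = p.id to the JOIN

Corrected query:
SELECT c.id, p.name, c.amount FROM customers p JOIN purchases c ON c.customer_id = p.id

Result:
id | name  | amount 
---+-------+--------
1  | Grace | 1249.98
2  | Bob   | 315.51 
3  | Carol | 470.73 
4  | Dave  | 253.21 
5  | Grace | 1407.13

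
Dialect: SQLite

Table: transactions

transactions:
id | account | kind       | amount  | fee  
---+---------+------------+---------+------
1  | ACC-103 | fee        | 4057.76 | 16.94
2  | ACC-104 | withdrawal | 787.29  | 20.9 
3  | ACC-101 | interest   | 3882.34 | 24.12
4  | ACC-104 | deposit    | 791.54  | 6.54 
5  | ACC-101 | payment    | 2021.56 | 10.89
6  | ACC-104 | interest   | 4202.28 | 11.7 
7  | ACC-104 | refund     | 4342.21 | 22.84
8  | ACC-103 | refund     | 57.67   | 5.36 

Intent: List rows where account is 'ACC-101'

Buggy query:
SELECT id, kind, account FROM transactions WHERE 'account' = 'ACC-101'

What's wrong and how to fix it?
Bug: Single quotes denote string literals in SQL; the column name is being compared as a constant string

Fix: Reference the column as account without single quotes

Corrected query:
SELECT id, kind, account FROM transactions WHERE account = 'ACC-101'

Result:
id | kind     | account
---+----------+--------
3  | interest | ACC-101
5  | payment  | ACC-101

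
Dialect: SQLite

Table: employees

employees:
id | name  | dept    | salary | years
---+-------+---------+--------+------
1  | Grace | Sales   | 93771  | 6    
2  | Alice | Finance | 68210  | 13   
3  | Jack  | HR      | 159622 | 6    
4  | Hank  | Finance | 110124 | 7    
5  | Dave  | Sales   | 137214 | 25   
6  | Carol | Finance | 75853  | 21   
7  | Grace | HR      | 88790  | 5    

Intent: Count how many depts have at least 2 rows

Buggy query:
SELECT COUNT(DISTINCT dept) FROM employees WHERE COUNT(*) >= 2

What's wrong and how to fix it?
Bug: COUNT(*) cannot appear in WHERE; the per-group count doesn't exist yet

Fix: Group first with HAVING COUNT(*) >= 2, then COUNT the resulting groups

Corrected query:
SELECT COUNT(*) FROM (SELECT dept FROM employees GROUP BY dept HAVING COUNT(*) >= 2)

Result:
COUNT(*)
--------
3       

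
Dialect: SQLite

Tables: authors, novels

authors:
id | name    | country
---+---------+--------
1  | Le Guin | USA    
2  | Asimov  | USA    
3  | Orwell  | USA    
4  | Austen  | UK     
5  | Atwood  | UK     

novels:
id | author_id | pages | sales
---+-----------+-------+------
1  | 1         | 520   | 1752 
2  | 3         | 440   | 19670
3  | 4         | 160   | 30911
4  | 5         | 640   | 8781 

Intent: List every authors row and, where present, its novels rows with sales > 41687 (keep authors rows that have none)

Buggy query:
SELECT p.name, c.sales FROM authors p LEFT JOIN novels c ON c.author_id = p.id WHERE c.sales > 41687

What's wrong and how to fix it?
Bug: Filtering c.sales in WHERE discards the NULL rows produced by LEFT JOIN, turning it into an inner join

Fix: Move the right-table condition into the ON clause so unmatched parents are kept

Corrected query:
SELECT p.name, c.sales FROM authors p LEFT JOIN novels c ON c.author_id = p.id AND c.sales > 41687

Result:
name    | sales
--------+------
Le Guin | NULL 
Asimov  | NULL 
Orwell  | NULL 
Austen  | NULL 
Atwood  | NULL 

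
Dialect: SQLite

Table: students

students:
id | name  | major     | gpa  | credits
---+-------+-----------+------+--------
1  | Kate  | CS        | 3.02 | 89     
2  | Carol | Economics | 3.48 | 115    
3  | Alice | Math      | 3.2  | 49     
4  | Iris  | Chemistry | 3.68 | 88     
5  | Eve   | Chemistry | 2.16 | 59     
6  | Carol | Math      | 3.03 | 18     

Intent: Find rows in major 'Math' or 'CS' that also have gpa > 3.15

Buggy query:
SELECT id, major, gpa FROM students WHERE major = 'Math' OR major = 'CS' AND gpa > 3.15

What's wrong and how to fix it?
Bug: Without parentheses, AND is evaluated before OR, so the gpa filter only applies to the 'CS' branch

Fix: Add parentheses around the OR so the AND applies to both alternatives

Corrected query:
SELECT id, major, gpa FROM students WHERE (major = 'Math' OR major = 'CS') AND gpa > 3.15

Result:
id | major | gpa
---+-------+----
3  | Math  | 3.2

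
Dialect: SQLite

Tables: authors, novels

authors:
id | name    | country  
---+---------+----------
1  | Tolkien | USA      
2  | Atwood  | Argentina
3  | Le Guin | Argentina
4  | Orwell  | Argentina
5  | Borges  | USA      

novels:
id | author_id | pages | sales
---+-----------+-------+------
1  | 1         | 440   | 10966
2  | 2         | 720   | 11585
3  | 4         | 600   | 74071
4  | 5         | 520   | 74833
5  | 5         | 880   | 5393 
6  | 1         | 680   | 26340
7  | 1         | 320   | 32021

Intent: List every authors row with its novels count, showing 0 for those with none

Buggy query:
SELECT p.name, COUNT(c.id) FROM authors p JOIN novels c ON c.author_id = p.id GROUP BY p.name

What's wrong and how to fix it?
Bug: An inner join excludes parents with zero children

Fix: Switch to LEFT JOIN to retain unmatched parent rows

Corrected query:
SELECT p.name, COUNT(c.id) FROM authors p LEFT JOIN novels c ON c.author_id = p.id GROUP BY p.name

Result:
name    | COUNT(c.id)
--------+------------
Atwood  | 1          
Borges  | 2          
Le Guin | 0          
Orwell  | 1          
Tolkien | 3          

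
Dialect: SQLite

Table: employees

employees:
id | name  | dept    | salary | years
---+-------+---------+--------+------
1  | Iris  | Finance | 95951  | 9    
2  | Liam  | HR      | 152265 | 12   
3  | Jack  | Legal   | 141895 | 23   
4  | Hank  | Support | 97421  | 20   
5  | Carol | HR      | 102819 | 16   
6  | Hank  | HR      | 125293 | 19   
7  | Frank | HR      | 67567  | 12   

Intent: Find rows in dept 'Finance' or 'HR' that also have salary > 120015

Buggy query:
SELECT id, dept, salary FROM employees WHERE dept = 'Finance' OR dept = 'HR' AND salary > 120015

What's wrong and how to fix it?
Bug: AND binds tighter than OR, so this parses as dept = 'Finance' OR (dept = 'HR' AND salary > 120015)

Fix: Group the OR with parentheses (or use IN), then AND the threshold

Corrected query:
SELECT id, dept, salary FROM employees WHERE (dept = 'Finance' OR dept = 'HR') AND salary > 120015

Result:
id | dept | salary
---+------+-------
2  | HR   | 152265
6  | HR   | 125293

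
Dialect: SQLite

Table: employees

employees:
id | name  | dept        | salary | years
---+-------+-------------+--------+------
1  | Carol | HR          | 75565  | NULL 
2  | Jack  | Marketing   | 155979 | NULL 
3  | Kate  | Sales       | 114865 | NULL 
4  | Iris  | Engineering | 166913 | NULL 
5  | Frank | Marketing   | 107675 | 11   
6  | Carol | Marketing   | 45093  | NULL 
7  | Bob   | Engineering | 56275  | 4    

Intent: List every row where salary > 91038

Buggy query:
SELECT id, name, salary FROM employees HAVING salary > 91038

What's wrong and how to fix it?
Bug: HAVING filters the output of aggregation, but this query has no GROUP BY and no aggregate functions, so SQLite rejects it (HAVING clause on a non-aggregate query); the condition here is per row

Fix: Use WHERE for row-level filtering

Corrected query:
SELECT id, name, salary FROM employees WHERE salary > 91038

Result:
id | name  | salary
---+-------+-------
2  | Jack  | 155979
3  | Kate  | 114865
4  | Iris  | 166913
5  | Frank | 107675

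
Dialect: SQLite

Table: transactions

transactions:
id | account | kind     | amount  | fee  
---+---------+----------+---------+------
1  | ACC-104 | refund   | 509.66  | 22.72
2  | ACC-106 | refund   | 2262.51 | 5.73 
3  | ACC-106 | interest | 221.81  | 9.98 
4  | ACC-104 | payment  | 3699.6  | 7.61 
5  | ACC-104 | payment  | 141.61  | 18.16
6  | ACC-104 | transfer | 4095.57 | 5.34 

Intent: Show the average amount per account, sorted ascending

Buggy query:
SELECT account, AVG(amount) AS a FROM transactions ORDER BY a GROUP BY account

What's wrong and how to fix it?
Bug: GROUP BY must precede ORDER BY

Fix: Reorder: SELECT … FROM … GROUP BY … ORDER BY …

Corrected query:
SELECT account, AVG(amount) AS a FROM transactions GROUP BY account ORDER BY a

Result:
account | a      
--------+--------
ACC-106 | 1242.16
ACC-104 | 2111.61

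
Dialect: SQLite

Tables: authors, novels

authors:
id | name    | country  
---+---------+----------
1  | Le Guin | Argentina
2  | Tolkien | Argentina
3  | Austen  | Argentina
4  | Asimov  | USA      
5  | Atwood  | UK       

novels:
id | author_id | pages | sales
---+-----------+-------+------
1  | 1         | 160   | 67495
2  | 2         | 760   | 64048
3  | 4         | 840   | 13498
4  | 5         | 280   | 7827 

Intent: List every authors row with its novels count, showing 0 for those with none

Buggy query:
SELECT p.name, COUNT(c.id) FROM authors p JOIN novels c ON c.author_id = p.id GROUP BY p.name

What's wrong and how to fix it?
Bug: INNER JOIN drops authors rows that have no matching novels rows

Fix: Use LEFT JOIN so parents without children still appear (COUNT(c.id) gives 0)

Corrected query:
SELECT p.name, COUNT(c.id) FROM authors p LEFT JOIN novels c ON c.author_id = p.id GROUP BY p.name

Result:
name    | COUNT(c.id)
--------+------------
Asimov  | 1          
Atwood  | 1          
Austen  | 0          
Le Guin | 1          
Tolkien | 1          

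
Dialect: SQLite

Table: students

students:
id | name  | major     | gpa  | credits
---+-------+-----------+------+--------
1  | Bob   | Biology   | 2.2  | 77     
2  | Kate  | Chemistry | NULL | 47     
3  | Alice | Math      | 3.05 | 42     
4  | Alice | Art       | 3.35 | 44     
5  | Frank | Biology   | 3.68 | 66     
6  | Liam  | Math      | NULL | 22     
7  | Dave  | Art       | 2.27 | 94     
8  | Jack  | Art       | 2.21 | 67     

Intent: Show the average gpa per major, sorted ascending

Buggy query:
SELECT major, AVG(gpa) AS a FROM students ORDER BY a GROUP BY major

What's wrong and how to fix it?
Bug: GROUP BY must precede ORDER BY

Fix: Move ORDER BY to the end, after GROUP BY

Corrected query:
SELECT major, AVG(gpa) AS a FROM students GROUP BY major ORDER BY a

Result:
major     | a   
----------+-----
Chemistry | NULL
Art       | 2.61
Biology   | 2.94
Math      | 3.05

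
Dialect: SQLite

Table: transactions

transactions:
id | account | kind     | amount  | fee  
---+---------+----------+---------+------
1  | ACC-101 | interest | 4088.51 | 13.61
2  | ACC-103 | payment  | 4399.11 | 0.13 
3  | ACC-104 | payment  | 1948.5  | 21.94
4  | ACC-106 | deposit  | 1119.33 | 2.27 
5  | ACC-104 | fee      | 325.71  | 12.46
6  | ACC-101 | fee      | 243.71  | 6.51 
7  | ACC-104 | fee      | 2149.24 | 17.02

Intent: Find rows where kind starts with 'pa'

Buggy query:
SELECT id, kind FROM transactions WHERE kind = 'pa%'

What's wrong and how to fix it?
Bug: '=' compares the literal string including the % character; pattern matching needs LIKE

Fix: Replace '=' with LIKE so 'pa%' is treated as a pattern

Corrected query:
SELECT id, kind FROM transactions WHERE kind LIKE 'pa%'

Result:
id | kind   
---+--------
2  | payment
3  | payment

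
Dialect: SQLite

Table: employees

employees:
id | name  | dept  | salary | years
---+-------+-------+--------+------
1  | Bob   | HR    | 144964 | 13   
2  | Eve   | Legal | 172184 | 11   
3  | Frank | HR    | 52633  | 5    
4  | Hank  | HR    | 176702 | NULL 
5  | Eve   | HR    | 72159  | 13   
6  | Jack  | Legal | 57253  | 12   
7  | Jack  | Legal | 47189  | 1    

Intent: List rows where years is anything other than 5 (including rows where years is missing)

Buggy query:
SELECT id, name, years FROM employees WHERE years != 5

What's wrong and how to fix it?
Bug: Inequality against NULL is unknown, not true; rows with NULL are dropped

Fix: Handle NULL separately with IS NULL alongside the inequality

Corrected query:
SELECT id, name, years FROM employees WHERE years != 5 OR years IS NULL

Result:
id | name | years
---+------+------
1  | Bob  | 13   
2  | Eve  | 11   
4  | Hank | NULL 
5  | Eve  | 13   
6  | Jack | 12   
7  | Jack | 1    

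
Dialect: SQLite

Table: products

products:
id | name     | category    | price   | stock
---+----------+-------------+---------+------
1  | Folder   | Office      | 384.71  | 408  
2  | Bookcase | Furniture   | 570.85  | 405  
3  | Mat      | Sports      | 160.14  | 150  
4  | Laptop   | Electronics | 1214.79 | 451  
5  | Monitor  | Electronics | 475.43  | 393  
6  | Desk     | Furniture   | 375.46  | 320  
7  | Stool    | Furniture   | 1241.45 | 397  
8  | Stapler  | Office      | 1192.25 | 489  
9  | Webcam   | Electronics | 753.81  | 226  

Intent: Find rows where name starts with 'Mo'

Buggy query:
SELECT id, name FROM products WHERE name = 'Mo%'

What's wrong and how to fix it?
Bug: Wildcards only work with LIKE; '=' treats '%' as a literal character

Fix: Use LIKE for wildcard pattern matching

Corrected query:
SELECT id, name FROM products WHERE name LIKE 'Mo%'

Result:
id | name   
---+--------
5  | Monitor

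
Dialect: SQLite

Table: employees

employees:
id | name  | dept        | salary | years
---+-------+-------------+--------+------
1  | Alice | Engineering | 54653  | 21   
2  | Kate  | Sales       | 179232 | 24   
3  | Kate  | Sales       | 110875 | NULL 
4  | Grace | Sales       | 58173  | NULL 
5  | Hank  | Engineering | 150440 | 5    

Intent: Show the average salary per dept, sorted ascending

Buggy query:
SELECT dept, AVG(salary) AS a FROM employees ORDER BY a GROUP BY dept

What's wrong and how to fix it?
Bug: GROUP BY must precede ORDER BY

Fix: Move ORDER BY to the end, after GROUP BY

Corrected query:
SELECT dept, AVG(salary) AS a FROM employees GROUP BY dept ORDER BY a

Result:
dept        | a            
------------+--------------
Engineering | 102546.5     
Sales       | 116093.333333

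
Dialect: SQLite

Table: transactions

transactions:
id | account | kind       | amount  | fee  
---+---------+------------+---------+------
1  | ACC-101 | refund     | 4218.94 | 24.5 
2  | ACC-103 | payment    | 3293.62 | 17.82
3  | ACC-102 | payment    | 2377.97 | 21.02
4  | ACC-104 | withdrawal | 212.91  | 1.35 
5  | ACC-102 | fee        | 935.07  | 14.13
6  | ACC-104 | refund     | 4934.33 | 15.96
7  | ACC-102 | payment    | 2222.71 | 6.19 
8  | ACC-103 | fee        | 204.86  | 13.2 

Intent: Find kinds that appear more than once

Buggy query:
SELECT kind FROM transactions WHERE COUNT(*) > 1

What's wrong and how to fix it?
Bug: COUNT(*) is an aggregate and cannot be used in WHERE

Fix: GROUP BY kind, then filter groups with HAVING COUNT(*) > 1

Corrected query:
SELECT kind FROM transactions GROUP BY kind HAVING COUNT(*) > 1

Result:
kind   
-------
fee    
payment
refund 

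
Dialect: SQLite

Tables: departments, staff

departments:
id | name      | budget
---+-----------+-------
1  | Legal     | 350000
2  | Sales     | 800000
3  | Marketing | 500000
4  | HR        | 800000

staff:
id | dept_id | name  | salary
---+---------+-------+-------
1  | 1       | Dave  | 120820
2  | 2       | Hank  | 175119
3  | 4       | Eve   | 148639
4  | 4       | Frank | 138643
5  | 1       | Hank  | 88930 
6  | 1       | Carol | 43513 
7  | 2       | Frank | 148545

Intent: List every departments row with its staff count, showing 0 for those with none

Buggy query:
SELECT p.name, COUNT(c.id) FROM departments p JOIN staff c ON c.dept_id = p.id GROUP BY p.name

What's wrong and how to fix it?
Bug: INNER JOIN drops departments rows that have no matching staff rows

Fix: Switch to LEFT JOIN to retain unmatched parent rows

Corrected query:
SELECT p.name, COUNT(c.id) FROM departments p LEFT JOIN staff c ON c.dept_id = p.id GROUP BY p.name

Result:
name      | COUNT(c.id)
----------+------------
HR        | 2          
Legal     | 3          
Marketing | 0          
Sales     | 2          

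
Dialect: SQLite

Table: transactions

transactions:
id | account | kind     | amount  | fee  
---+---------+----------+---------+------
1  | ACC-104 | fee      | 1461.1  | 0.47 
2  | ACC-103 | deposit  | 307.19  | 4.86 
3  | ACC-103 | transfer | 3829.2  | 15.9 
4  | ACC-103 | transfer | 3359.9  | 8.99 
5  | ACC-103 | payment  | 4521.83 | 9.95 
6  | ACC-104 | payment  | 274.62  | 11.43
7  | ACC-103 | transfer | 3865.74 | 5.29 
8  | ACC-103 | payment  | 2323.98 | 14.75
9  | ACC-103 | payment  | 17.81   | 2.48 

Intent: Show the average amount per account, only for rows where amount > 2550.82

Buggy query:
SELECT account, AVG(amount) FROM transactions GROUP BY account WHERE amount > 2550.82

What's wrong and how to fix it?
Bug: Row-level WHERE must come before GROUP BY in the clause order

Fix: Place WHERE between FROM and GROUP BY

Corrected query:
SELECT account, AVG(amount) FROM transactions WHERE amount > 2550.82 GROUP BY account

Result:
account | AVG(amount)
--------+------------
ACC-103 | 3894.1675  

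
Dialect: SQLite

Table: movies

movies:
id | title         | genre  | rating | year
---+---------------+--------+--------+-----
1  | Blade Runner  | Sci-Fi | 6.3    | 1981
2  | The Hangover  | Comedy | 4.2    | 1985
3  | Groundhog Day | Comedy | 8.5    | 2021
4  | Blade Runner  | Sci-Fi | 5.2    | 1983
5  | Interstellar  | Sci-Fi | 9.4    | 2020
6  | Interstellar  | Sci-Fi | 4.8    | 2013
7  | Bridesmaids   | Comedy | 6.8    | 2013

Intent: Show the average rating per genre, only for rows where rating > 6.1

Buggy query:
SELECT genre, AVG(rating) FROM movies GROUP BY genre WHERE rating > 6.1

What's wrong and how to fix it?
Bug: WHERE cannot follow GROUP BY

Fix: Move the WHERE clause before GROUP BY

Corrected query:
SELECT genre, AVG(rating) FROM movies WHERE rating > 6.1 GROUP BY genre

Result:
genre  | AVG(rating)
-------+------------
Comedy | 7.65       
Sci-Fi | 7.85       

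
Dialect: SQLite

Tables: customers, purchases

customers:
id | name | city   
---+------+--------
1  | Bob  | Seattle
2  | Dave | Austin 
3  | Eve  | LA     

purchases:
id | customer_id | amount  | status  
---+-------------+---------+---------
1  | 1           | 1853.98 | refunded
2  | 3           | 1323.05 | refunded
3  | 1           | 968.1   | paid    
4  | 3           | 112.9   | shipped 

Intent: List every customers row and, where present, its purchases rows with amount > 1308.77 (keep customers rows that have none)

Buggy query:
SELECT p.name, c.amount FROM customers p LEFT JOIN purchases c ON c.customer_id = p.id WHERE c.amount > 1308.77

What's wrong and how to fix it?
Bug: Filtering c.amount in WHERE discards the NULL rows produced by LEFT JOIN, turning it into an inner join

Fix: Move the right-table condition into the ON clause so unmatched parents are kept

Corrected query:
SELECT p.name, c.amount FROM customers p LEFT JOIN purchases c ON c.customer_id = p.id AND c.amount > 1308.77

Result:
name | amount 
-----+--------
Bob  | 1853.98
Dave | NULL   
Eve  | 1323.05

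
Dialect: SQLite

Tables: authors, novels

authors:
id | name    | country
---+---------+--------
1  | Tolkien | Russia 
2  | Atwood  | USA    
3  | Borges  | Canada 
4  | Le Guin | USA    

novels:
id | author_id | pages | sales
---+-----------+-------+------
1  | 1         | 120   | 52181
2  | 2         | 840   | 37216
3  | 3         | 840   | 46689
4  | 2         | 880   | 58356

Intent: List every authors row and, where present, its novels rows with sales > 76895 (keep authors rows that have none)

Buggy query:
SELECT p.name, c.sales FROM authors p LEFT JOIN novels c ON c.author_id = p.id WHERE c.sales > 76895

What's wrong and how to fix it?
Bug: A WHERE condition on the right-hand table after LEFT JOIN drops unmatched parents

Fix: Put 'c.sales > 76895' in the JOIN's ON clause instead of WHERE

Corrected query:
SELECT p.name, c.sales FROM authors p LEFT JOIN novels c ON c.author_id = p.id AND c.sales > 76895

Result:
name    | sales
--------+------
Tolkien | NULL 
Atwood  | NULL 
Borges  | NULL 
Le Guin | NULL 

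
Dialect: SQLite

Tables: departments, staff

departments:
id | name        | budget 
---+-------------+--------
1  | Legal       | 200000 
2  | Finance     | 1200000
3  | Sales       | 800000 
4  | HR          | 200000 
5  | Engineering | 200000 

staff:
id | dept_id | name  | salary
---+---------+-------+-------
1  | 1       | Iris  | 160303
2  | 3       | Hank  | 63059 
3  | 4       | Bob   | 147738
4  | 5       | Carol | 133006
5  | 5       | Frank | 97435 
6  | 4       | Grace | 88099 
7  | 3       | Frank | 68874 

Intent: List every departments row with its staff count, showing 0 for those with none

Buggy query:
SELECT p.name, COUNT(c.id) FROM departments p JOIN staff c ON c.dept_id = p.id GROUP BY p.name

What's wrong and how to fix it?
Bug: An inner join excludes parents with zero children

Fix: Switch to LEFT JOIN to retain unmatched parent rows

Corrected query:
SELECT p.name, COUNT(c.id) FROM departments p LEFT JOIN staff c ON c.dept_id = p.id GROUP BY p.name

Result:
name        | COUNT(c.id)
------------+------------
Engineering | 2          
Finance     | 0          
HR          | 2          
Legal       | 1          
Sales       | 2          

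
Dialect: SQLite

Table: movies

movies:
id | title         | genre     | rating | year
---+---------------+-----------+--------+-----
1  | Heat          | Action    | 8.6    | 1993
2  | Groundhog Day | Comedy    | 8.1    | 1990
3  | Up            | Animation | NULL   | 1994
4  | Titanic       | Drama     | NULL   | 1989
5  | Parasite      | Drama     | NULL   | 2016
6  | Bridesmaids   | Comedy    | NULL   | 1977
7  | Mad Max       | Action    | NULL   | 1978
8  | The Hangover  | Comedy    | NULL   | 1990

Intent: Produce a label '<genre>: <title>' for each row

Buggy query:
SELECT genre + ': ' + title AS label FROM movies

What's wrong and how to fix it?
Bug: SQLite uses || for string concatenation; + coerces text to numbers (yielding 0)

Fix: Use the || operator for string concatenation

Corrected query:
SELECT genre || ': ' || title AS label FROM movies

Result:
label                
---------------------
Action: Heat         
Comedy: Groundhog Day
Animation: Up        
Drama: Titanic       
Drama: Parasite      
Comedy: Bridesmaids  
Action: Mad Max      
Comedy: The Hangover 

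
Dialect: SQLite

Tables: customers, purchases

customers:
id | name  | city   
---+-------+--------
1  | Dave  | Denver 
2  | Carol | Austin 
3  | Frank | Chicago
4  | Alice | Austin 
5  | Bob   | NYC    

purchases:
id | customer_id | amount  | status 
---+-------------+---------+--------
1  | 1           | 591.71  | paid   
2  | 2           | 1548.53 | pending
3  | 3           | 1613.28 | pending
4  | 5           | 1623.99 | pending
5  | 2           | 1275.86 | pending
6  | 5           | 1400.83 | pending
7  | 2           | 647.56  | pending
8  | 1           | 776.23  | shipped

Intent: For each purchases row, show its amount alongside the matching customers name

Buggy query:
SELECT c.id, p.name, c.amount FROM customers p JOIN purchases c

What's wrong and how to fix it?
Bug: JOIN with no ON clause produces a cartesian product; every purchases row pairs with every customers row

Fix: Add ON c.customer_id = p.id to the JOIN

Corrected query:
SELECT c.id, p.name, c.amount FROM customers p JOIN purchases c ON c.customer_id = p.id

Result:
id | name  | amount 
---+-------+--------
1  | Dave  | 591.71 
2  | Carol | 1548.53
3  | Frank | 1613.28
4  | Bob   | 1623.99
5  | Carol | 1275.86
6  | Bob   | 1400.83
7  | Carol | 647.56 
8  | Dave  | 776.23 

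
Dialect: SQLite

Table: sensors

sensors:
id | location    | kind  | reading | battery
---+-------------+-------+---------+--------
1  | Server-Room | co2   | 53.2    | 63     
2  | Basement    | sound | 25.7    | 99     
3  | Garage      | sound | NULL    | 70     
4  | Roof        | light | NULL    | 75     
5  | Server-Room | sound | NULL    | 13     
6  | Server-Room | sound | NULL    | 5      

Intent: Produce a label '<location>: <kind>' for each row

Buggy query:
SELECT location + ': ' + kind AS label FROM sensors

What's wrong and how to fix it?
Bug: '+' is numeric addition; on text columns SQLite converts them to 0 instead of concatenating

Fix: Replace + with || to concatenate text

Corrected query:
SELECT location || ': ' || kind AS label FROM sensors

Result:
label             
------------------
Server-Room: co2  
Basement: sound   
Garage: sound     
Roof: light       
Server-Room: sound
Server-Room: sound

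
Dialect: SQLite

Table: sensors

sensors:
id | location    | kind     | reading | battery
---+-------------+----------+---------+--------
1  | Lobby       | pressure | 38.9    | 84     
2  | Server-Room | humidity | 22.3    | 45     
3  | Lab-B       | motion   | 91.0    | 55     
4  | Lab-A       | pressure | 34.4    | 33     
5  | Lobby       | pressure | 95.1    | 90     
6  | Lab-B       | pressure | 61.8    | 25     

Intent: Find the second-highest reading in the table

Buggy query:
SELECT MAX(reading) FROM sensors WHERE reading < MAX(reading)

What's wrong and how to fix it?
Bug: MAX(reading) on the right of the comparison is an aggregate-in-WHERE error

Fix: Compute the overall MAX in a subquery, then take MAX of rows below it

Corrected query:
SELECT MAX(reading) FROM sensors WHERE reading < (SELECT MAX(reading) FROM sensors)

Result:
MAX(reading)
------------
91          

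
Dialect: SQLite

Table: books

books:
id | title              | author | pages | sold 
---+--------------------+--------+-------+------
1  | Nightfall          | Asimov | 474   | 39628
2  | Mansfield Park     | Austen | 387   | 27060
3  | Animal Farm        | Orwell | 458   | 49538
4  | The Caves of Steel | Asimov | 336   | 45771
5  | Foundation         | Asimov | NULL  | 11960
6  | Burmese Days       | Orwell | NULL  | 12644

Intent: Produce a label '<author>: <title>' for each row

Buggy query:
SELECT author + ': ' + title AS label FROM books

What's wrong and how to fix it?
Bug: SQLite uses || for string concatenation; + coerces text to numbers (yielding 0)

Fix: Replace + with || to concatenate text

Corrected query:
SELECT author || ': ' || title AS label FROM books

Result:
label                     
--------------------------
Asimov: Nightfall         
Austen: Mansfield Park    
Orwell: Animal Farm       
Asimov: The Caves of Steel
Asimov: Foundation        
Orwell: Burmese Days      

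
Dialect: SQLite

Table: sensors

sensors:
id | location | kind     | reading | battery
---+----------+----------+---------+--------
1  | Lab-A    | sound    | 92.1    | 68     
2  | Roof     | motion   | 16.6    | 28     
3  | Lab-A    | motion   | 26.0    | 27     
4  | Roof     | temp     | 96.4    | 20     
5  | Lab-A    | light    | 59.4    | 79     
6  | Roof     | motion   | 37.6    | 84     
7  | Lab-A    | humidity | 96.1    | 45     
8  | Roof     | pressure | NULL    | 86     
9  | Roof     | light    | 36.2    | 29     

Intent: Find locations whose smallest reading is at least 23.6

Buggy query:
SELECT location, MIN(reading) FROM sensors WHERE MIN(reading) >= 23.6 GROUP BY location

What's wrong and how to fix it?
Bug: MIN() in WHERE is a misuse of aggregate

Fix: Replace WHERE with HAVING after the GROUP BY

Corrected query:
SELECT location, MIN(reading) FROM sensors GROUP BY location HAVING MIN(reading) >= 23.6

Result:
location | MIN(reading)
---------+-------------
Lab-A    | 26          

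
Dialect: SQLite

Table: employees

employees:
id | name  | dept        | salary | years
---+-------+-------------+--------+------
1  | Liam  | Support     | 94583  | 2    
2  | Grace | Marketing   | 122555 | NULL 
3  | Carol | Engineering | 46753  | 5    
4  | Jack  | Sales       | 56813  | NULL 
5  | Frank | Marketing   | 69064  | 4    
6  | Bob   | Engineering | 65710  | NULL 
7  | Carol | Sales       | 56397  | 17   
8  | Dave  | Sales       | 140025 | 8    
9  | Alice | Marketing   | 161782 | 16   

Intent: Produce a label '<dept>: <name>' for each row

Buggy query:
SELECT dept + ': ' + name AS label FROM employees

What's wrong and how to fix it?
Bug: '+' is numeric addition; on text columns SQLite converts them to 0 instead of concatenating

Fix: Replace + with || to concatenate text

Corrected query:
SELECT dept || ': ' || name AS label FROM employees

Result:
label             
------------------
Support: Liam     
Marketing: Grace  
Engineering: Carol
Sales: Jack       
Marketing: Frank  
Engineering: Bob  
Sales: Carol      
Sales: Dave       
Marketing: Alice  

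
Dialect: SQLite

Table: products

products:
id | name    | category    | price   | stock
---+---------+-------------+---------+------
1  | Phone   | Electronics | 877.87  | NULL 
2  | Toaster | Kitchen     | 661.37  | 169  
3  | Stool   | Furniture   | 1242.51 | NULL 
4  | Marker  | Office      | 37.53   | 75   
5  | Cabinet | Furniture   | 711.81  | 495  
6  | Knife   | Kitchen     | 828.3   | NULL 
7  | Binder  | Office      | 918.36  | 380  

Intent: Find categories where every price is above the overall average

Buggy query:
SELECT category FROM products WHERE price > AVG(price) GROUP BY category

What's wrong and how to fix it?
Bug: WHERE evaluates per row before aggregation, so AVG() is unavailable

Fix: Compute the overall average in a scalar subquery and compare each group's MIN against it in HAVING

Corrected query:
SELECT category FROM products GROUP BY category HAVING MIN(price) > (SELECT AVG(price) FROM products)

Result:
category   
-----------
Electronics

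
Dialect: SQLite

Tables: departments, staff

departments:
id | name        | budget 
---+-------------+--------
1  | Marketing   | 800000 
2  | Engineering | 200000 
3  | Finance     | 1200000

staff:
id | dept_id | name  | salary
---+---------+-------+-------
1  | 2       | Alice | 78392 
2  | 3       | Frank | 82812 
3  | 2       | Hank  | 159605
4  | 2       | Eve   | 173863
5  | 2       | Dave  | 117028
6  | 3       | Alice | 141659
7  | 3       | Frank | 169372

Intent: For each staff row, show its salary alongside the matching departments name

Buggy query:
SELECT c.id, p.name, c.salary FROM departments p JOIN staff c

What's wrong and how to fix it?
Bug: Missing join condition: each staff row is matched to all departments rows instead of just its own

Fix: Specify the join condition linking the foreign key to the parent id

Corrected query:
SELECT c.id, p.name, c.salary FROM departments p JOIN staff c ON c.dept_id = p.id

Result:
id | name        | salary
---+-------------+-------
1  | Engineering | 78392 
2  | Finance     | 82812 
3  | Engineering | 159605
4  | Engineering | 173863
5  | Engineering | 117028
6  | Finance     | 141659
7  | Finance     | 169372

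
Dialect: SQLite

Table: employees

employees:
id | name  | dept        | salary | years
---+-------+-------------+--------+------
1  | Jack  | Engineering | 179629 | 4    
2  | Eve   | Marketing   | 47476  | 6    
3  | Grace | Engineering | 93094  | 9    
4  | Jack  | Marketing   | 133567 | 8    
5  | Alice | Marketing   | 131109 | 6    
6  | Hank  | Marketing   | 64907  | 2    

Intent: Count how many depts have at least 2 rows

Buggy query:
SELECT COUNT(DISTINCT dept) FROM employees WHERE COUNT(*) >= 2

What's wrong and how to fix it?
Bug: COUNT(*) cannot appear in WHERE; the per-group count doesn't exist yet

Fix: Group first with HAVING COUNT(*) >= 2, then COUNT the resulting groups

Corrected query:
SELECT COUNT(*) FROM (SELECT dept FROM employees GROUP BY dept HAVING COUNT(*) >= 2)

Result:
COUNT(*)
--------
2       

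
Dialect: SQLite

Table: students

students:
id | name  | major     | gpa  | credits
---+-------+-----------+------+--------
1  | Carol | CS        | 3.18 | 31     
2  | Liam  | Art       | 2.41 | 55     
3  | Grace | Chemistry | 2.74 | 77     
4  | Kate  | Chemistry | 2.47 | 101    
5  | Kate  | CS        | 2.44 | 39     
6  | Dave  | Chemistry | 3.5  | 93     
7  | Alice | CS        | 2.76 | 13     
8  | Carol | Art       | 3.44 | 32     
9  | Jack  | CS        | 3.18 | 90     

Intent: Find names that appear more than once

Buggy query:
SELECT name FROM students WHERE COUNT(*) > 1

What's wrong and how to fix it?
Bug: WHERE can't reference COUNT(*); aggregates are computed after WHERE

Fix: GROUP BY name, then filter groups with HAVING COUNT(*) > 1

Corrected query:
SELECT name FROM students GROUP BY name HAVING COUNT(*) > 1

Result:
name 
-----
Carol
Kate 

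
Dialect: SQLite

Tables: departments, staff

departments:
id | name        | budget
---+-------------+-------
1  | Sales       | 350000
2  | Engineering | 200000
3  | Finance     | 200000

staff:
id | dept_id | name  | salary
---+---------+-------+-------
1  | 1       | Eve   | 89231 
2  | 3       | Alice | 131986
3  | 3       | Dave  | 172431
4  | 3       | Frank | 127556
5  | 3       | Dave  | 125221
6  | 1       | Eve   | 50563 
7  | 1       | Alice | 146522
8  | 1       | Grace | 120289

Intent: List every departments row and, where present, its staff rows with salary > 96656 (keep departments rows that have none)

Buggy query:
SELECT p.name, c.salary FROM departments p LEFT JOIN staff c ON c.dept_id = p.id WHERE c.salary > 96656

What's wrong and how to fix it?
Bug: Filtering c.salary in WHERE discards the NULL rows produced by LEFT JOIN, turning it into an inner join

Fix: Move the right-table condition into the ON clause so unmatched parents are kept

Corrected query:
SELECT p.name, c.salary FROM departments p LEFT JOIN staff c ON c.dept_id = p.id AND c.salary > 96656

Result:
name        | salary
------------+-------
Sales       | 120289
Sales       | 146522
Engineering | NULL  
Finance     | 125221
Finance     | 127556
Finance     | 131986
Finance     | 172431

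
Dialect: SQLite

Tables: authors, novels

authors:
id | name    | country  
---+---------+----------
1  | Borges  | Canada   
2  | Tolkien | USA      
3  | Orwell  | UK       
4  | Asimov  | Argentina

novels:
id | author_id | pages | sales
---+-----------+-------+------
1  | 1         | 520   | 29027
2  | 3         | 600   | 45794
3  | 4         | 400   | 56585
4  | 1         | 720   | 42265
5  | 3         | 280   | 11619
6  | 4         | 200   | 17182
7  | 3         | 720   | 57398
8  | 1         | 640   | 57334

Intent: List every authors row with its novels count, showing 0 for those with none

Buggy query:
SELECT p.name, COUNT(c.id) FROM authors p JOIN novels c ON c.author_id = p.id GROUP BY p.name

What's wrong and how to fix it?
Bug: An inner join excludes parents with zero children

Fix: Use LEFT JOIN so parents without children still appear (COUNT(c.id) gives 0)

Corrected query:
SELECT p.name, COUNT(c.id) FROM authors p LEFT JOIN novels c ON c.author_id = p.id GROUP BY p.name

Result:
name    | COUNT(c.id)
--------+------------
Asimov  | 2          
Borges  | 3          
Orwell  | 3          
Tolkien | 0          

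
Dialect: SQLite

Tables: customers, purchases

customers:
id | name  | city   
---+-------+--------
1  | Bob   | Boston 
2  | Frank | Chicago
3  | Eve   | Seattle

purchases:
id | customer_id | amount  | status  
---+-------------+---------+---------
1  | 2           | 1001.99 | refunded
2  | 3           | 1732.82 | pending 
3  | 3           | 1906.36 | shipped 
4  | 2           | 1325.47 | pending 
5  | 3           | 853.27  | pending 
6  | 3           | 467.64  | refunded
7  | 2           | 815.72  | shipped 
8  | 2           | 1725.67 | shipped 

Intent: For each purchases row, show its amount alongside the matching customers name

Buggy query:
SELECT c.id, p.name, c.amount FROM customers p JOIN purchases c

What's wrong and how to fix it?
Bug: Missing join condition: each purchases row is matched to all customers rows instead of just its own

Fix: Specify the join condition linking the foreign key to the parent id

Corrected query:
SELECT c.id, p.name, c.amount FROM customers p JOIN purchases c ON c.customer_id = p.id

Result:
id | name  | amount 
---+-------+--------
1  | Frank | 1001.99
2  | Eve   | 1732.82
3  | Eve   | 1906.36
4  | Frank | 1325.47
5  | Eve   | 853.27 
6  | Eve   | 467.64 
7  | Frank | 815.72 
8  | Frank | 1725.67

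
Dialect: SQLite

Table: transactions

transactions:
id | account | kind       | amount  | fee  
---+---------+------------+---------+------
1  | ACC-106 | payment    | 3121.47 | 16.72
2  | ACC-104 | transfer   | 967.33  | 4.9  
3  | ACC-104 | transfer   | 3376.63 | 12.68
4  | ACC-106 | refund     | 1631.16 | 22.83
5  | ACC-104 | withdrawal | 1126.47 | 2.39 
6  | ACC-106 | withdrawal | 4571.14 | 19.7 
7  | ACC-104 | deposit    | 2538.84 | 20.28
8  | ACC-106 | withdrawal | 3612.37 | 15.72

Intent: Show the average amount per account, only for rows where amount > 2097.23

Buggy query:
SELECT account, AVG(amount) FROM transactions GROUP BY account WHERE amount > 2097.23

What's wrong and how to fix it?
Bug: Row-level WHERE must come before GROUP BY in the clause order

Fix: Move the WHERE clause before GROUP BY

Corrected query:
SELECT account, AVG(amount) FROM transactions WHERE amount > 2097.23 GROUP BY account

Result:
account | AVG(amount)
--------+------------
ACC-104 | 2957.735   
ACC-106 | 3768.326667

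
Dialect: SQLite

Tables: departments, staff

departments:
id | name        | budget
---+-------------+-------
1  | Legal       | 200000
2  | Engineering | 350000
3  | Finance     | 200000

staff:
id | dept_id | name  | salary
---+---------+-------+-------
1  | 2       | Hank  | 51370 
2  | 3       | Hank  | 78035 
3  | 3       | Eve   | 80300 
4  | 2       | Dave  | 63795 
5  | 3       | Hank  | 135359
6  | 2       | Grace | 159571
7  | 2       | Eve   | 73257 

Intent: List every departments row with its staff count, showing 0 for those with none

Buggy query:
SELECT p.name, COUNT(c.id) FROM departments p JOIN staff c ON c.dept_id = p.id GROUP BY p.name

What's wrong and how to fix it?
Bug: An inner join excludes parents with zero children

Fix: Use LEFT JOIN so parents without children still appear (COUNT(c.id) gives 0)

Corrected query:
SELECT p.name, COUNT(c.id) FROM departments p LEFT JOIN staff c ON c.dept_id = p.id GROUP BY p.name

Result:
name        | COUNT(c.id)
------------+------------
Engineering | 4          
Finance     | 3          
Legal       | 0          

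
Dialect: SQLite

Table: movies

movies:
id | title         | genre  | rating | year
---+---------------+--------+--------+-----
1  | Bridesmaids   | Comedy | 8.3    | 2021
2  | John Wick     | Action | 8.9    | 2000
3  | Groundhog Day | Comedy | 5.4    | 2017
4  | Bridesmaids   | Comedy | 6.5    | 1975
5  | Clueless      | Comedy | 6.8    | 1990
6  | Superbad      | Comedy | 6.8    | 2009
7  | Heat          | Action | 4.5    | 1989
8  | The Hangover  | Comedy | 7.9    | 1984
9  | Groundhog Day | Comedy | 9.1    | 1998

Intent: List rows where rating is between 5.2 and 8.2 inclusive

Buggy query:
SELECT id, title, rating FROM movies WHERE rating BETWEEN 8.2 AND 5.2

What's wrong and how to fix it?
Bug: BETWEEN expects the lower bound first; with 8.2 AND 5.2 the range is empty

Fix: Write BETWEEN 5.2 AND 8.2

Corrected query:
SELECT id, title, rating FROM movies WHERE rating BETWEEN 5.2 AND 8.2

Result:
id | title         | rating
---+---------------+-------
3  | Groundhog Day | 5.4   
4  | Bridesmaids   | 6.5   
5  | Clueless      | 6.8   
6  | Superbad      | 6.8   
8  | The Hangover  | 7.9   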